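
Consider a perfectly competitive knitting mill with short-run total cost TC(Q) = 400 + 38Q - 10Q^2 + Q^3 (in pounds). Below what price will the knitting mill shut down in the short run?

£13 per unit

Short-run supply begins at min AVC. From VC = 38Q - 10Q^2 + Q^3, AVC = 38 - 10Q + Q^2.
At the minimum of AVC, MC = AVC. MC = 38 - 20Q + 3Q^2; setting MC = AVC gives 2Q^2 - 10Q = 0, so Q = 5. min AVC = 13.
For P < £13 the firm produces nothing.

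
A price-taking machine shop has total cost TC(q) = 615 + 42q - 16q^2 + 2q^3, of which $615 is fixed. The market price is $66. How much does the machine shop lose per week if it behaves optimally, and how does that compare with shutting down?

Profit = -$327 at q = 6

AVC = 42 - 16q + 2q^2; min AVC = $10 at q = 4. Since P = $66 ≥ min AVC, the firm produces.
MC = 42 - 32q + 6q^2. Setting P = MC and taking the root on the rising branch gives q* = 6.
TR = 66·6 = 396. TC = 615 + 108 = 723. Profit = 396 − 723 = -$327.
By producing, the firm covers all variable cost plus $288 of fixed cost; shutting down would lose the full $615.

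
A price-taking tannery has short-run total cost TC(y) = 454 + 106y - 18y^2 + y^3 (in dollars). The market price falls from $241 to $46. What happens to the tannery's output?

Output falls from 15 to 10

AVC = 106 - 18y + y^2, minimized at y = 9 where min AVC = $25. MC = 106 - 36y + 3y^2.
At P = $241 ≥ min AVC, set P = MC on the rising branch: y = 15.
At P = $46 ≥ min AVC, set P = MC: y = 10. The firm stays open but cuts output.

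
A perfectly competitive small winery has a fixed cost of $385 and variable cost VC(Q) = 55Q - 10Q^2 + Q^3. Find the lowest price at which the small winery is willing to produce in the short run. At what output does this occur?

The firm shuts down when price falls below the minimum of average variable cost. AVC = VC/Q = 55 - 10Q + Q^2.
At the minimum of AVC, MC = AVC. MC = 55 - 20Q + 3Q^2; setting MC = AVC gives 2Q^2 - 10Q = 0, so Q = 5. min AVC = 30.
The firm shuts down for any P below $30.

$30 per unit, at Q = 5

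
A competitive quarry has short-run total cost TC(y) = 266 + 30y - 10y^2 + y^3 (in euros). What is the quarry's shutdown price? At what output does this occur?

€5 per unit, at y = 5

Short-run supply begins at min AVC. From VC = 30y - 10y^2 + y^3, AVC = 30 - 10y + y^2.
dAVC/dy = -10 + 2y = 0 gives y = 5. min AVC = 30 - 10·5 + 5^2 = 5.
The firm shuts down for any P below €5.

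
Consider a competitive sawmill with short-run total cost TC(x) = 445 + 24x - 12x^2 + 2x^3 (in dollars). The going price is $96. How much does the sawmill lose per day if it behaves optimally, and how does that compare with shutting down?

AVC = 24 - 12x + 2x^2 has its minimum $6 at x = 3; price $96 clears that bar, so the firm operates.
MC = 24 - 24x + 6x^2. Setting P = MC and taking the root on the rising branch gives x* = 6.
TR = 96·6 = 576. TC = 445 + 144 = 589. Profit = 576 − 589 = -$13.
By producing, the firm covers all variable cost plus $432 of fixed cost; shutting down would lose the full $445.

Profit = -$13 at x = 6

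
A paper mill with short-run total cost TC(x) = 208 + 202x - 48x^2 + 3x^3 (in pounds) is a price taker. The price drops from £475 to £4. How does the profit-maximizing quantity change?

AVC = 202 - 48x + 3x^2, minimized at x = 8 where min AVC = £10. MC = 202 - 96x + 9x^2.
With P = £475 above the shutdown price, P = MC gives x = 13.
At P = £4 < min AVC = £10, price no longer covers variable cost at any output, so the firm shuts down: x = 0.

Output falls from 13 to 0 (the firm shuts down)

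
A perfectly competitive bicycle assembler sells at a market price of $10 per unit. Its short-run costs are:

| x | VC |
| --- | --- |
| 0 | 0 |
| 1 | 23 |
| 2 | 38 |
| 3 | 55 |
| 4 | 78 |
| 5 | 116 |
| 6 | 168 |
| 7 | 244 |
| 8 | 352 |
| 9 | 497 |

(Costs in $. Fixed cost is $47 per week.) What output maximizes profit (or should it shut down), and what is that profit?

Tabulate TR − TC: x=0: -47; x=1: -60; x=2: -65; x=3: -72; x=4: -85; x=5: -113; x=6: -155; x=7: -221; x=8: -319; x=9: -454.
Profit is highest at x = 0. Equivalently, the lowest AVC in the table is 55/3 ≈ $18.33 at x = 3, and P = $10 falls below it — price never covers variable cost, so the firm shuts down and loses only its fixed cost.

x = 0 (shut down); profit = -$47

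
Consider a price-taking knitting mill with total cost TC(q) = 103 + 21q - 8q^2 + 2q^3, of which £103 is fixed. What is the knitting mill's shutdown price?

The shutdown price is the minimum of AVC. VC = 21q - 8q^2 + 2q^3, so AVC = 21 - 8q + 2q^2.
dAVC/dq = -8 + 4q = 0 gives q = 2. min AVC = 21 - 8·2 + 2·2^2 = 13.
So the shutdown price is £13.

£13 per unit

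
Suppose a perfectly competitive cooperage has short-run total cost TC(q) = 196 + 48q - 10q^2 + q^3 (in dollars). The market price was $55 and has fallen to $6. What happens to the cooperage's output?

Output falls from 7 to 0 (the firm shuts down)

AVC = 48 - 10q + q^2, minimized at q = 5 where min AVC = $23. MC = 48 - 20q + 3q^2.
With P = $55 above the shutdown price, P = MC gives q = 7.
At P = $6 < min AVC = $23, price no longer covers variable cost at any output, so the firm shuts down: q = 0.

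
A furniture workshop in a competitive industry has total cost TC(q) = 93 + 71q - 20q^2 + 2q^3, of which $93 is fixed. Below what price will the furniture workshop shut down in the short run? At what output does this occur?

$21 per unit, at q = 5

The shutdown price is the minimum of AVC. VC = 71q - 20q^2 + 2q^3, so AVC = 71 - 20q + 2q^2.
At the minimum of AVC, MC = AVC. MC = 71 - 40q + 6q^2; setting MC = AVC gives 4q^2 - 20q = 0, so q = 5. min AVC = 21.
The firm shuts down for any P below $21.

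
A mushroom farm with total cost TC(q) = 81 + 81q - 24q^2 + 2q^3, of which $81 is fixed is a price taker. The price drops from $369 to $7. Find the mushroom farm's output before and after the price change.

Output falls from 12 to 0 (the firm shuts down)

AVC = 81 - 24q + 2q^2, minimized at q = 6 where min AVC = $9. MC = 81 - 48q + 6q^2.
At P = $369 ≥ min AVC, set P = MC on the rising branch: q = 12.
At P = $7 < min AVC = $9, price no longer covers variable cost at any output, so the firm shuts down: q = 0.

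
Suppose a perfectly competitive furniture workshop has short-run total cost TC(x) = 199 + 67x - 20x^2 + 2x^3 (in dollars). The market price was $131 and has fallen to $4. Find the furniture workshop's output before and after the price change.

Output falls from 8 to 0 (the firm shuts down)

AVC = 67 - 20x + 2x^2, minimized at x = 5 where min AVC = $17. MC = 67 - 40x + 6x^2.
With P = $131 above the shutdown price, P = MC gives x = 8.
At P = $4 < min AVC = $17, price no longer covers variable cost at any output, so the firm shuts down: x = 0.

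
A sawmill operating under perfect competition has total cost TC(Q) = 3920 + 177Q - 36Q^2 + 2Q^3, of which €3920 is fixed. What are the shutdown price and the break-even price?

AVC = 177 - 36Q + 2Q^2; minimized at Q = 9, giving min AVC = €15. That is the shutdown price.
ATC = 3920/Q + 177 - 36Q + 2Q^2. Setting dATC/dQ = −3920/Q^2 − 36 + 4Q = 0 gives Q = 14 (since 4·14^3 − 36·14^2 = 3920).
min ATC = 3920/14 + 177 − 36·14 + 2·14^2 = €345. That is the break-even price.
Between these two prices the firm operates at a loss; above €345 it earns a profit.

Shutdown price = €15; break-even price = €345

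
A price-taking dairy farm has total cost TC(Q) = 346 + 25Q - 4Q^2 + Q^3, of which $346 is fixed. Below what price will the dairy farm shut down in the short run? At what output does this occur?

The firm shuts down when price falls below the minimum of average variable cost. AVC = VC/Q = 25 - 4Q + Q^2.
dAVC/dQ = -4 + 2Q = 0 gives Q = 2. min AVC = 25 - 4·2 + 2^2 = 21.
So the shutdown price is $21.

$21 per unit, at Q = 2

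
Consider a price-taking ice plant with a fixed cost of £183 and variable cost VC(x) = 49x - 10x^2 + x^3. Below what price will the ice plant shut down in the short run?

The shutdown price is the minimum of AVC. VC = 49x - 10x^2 + x^3, so AVC = 49 - 10x + x^2.
dAVC/dx = -10 + 2x = 0 gives x = 5. min AVC = 49 - 10·5 + 5^2 = 24.
For P < £24 the firm produces nothing.

£24 per unit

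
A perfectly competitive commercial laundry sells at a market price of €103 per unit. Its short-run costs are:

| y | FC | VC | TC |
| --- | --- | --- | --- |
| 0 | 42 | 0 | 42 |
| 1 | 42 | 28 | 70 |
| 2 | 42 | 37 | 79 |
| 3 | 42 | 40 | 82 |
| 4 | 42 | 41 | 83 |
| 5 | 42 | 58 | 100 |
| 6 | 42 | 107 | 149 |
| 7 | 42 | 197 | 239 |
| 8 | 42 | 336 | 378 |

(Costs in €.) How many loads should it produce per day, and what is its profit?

y = 7; profit = €482

Compute π = P·y − TC at each output: y=0: -42; y=1: 33; y=2: 127; y=3: 227; y=4: 329; y=5: 415; y=6: 469; y=7: 482; y=8: 446.
Profit is maximized at y = 7. AVC there is 197/7 = €28.14 ≤ P, so producing beats shutting down (which would give -€42).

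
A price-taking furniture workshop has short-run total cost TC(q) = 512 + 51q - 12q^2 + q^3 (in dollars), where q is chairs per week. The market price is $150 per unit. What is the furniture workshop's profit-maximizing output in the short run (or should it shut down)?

Produce at q = 11

Strip out fixed cost: VC = 51q - 12q^2 + q^3. Then AVC = 51 - 12q + q^2 and MC = 51 - 24q + 3q^2.
AVC is minimized where dAVC/dq = -12 + 2q = 0, at q = 6; min AVC = 51 - 12·6 + 6^2 = $15.
P = $150 exceeds min AVC = $15, so the firm stays open.
P = MC gives -99 - 24q + 3q^2 = 0, with roots -3 and 11. Take the larger (rising MC): q* = 11.
Check: AVC at q = 11 is $40 ≤ P, so revenue covers variable cost.
Profit = P·q − TC = 150·11 − 952 = $698.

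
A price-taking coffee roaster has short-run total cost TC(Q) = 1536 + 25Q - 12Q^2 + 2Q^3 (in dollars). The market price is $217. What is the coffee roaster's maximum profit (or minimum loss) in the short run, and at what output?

AVC = 25 - 12Q + 2Q^2; min AVC = $7 at Q = 3. Since P = $217 ≥ min AVC, the firm produces.
MC = 25 - 24Q + 6Q^2. Setting P = MC and taking the root on the rising branch gives Q* = 8.
TR = 217·8 = 1736. TC = 1536 + 456 = 1992. Profit = 1736 − 1992 = -$256.
By producing, the firm covers all variable cost plus $1280 of fixed cost; shutting down would lose the full $1536.

Profit = -$256 at Q = 8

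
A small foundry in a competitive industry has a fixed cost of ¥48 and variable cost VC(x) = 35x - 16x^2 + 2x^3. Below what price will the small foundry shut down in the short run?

¥3 per unit

The firm shuts down when price falls below the minimum of average variable cost. AVC = VC/x = 35 - 16x + 2x^2.
At the minimum of AVC, MC = AVC. MC = 35 - 32x + 6x^2; setting MC = AVC gives 4x^2 - 16x = 0, so x = 4. min AVC = 3.
So the shutdown price is ¥3.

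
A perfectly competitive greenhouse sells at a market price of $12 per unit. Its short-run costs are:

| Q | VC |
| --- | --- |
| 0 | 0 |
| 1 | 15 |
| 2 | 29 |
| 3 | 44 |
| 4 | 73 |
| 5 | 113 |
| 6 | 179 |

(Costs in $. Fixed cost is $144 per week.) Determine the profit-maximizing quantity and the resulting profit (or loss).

Q = 0 (shut down); profit = -$144

Compute π = P·Q − TC at each output: Q=0: -144; Q=1: -147; Q=2: -149; Q=3: -152; Q=4: -169; Q=5: -197; Q=6: -251.
Profit is highest at Q = 0. Equivalently, the lowest AVC in the table is 29/2 ≈ $14.50 at Q = 2, and P = $12 falls below it — price never covers variable cost, so the firm shuts down and loses only its fixed cost.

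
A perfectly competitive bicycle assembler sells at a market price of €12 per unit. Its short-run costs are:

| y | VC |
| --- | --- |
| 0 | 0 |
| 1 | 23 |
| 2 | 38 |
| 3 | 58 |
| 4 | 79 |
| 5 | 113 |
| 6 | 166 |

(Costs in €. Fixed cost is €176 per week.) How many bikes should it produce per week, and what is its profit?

Tabulate TR − TC: y=0: -176; y=1: -187; y=2: -190; y=3: -198; y=4: -207; y=5: -229; y=6: -270.
Profit is highest at y = 0. Equivalently, the lowest AVC in the table is 38/2 ≈ €19 at y = 2, and P = €12 falls below it — price never covers variable cost, so the firm shuts down and loses only its fixed cost.

y = 0 (shut down); profit = -€176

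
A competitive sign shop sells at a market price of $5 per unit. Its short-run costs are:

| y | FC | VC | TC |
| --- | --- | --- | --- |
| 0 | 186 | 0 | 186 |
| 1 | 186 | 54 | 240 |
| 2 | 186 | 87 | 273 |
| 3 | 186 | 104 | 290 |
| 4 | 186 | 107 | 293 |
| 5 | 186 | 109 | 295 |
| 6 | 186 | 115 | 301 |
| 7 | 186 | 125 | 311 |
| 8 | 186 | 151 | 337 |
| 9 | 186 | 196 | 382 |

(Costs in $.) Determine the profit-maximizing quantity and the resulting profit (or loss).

Profit at each row (π = 5y − TC): y=0: -186; y=1: -235; y=2: -263; y=3: -275; y=4: -273; y=5: -270; y=6: -271; y=7: -276; y=8: -297; y=9: -337.
Profit is highest at y = 0. Equivalently, the lowest AVC in the table is 125/7 ≈ $17.86 at y = 7, and P = $5 falls below it — price never covers variable cost, so the firm shuts down and loses only its fixed cost.

y = 0 (shut down); profit = -$186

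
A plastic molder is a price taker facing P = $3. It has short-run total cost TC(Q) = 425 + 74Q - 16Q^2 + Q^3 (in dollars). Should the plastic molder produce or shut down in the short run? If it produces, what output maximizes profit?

Variable cost is VC = 74Q - 16Q^2 + Q^3, so AVC = VC/Q = 74 - 16Q + Q^2 and MC = dTC/dQ = 74 - 32Q + 3Q^2.
AVC is minimized where dAVC/dQ = -16 + 2Q = 0, at Q = 8; min AVC = 74 - 16·8 + 8^2 = $10.
Since P = $3 < min AVC = $10, price fails to cover variable cost at any output.
The firm minimizes its loss by shutting down and losing only its fixed cost of $425.

Shut down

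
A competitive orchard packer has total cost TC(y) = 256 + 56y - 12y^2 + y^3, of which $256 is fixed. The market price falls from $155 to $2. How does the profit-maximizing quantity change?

AVC = 56 - 12y + y^2, minimized at y = 6 where min AVC = $20. MC = 56 - 24y + 3y^2.
With P = $155 above the shutdown price, P = MC gives y = 11.
At P = $2 < min AVC = $20, price no longer covers variable cost at any output, so the firm shuts down: y = 0.

Output falls from 11 to 0 (the firm shuts down)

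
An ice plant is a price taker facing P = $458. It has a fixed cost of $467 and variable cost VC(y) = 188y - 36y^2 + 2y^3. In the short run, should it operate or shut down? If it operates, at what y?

Variable cost is VC = 188y - 36y^2 + 2y^3, so AVC = VC/y = 188 - 36y + 2y^2 and MC = dTC/dy = 188 - 72y + 6y^2.
AVC is minimized where dAVC/dy = -36 + 4y = 0, at y = 9; min AVC = 188 - 36·9 + 2·9^2 = $26.
Since P = $458 ≥ min AVC = $26, price covers variable cost and the firm should produce.
Set P = MC: 458 = 188 - 72y + 6y^2 → -270 - 72y + 6y^2 = 0. The roots are y = -3 and y = 15; the profit-maximizing output is on the rising part of MC, so y* = 15.
Check: AVC at y = 15 is $98 ≤ P, so revenue covers variable cost.
Profit = P·y − TC = 458·15 − 1937 = $4933.

Produce at y = 15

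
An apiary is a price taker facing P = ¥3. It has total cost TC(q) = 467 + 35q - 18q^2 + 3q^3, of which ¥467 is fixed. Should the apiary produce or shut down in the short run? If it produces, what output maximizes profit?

Shut down

From TC, MC = TC'(q) = 35 - 36q + 9q^2 and AVC = VC/q = 35 - 18q + 3q^2.
AVC is minimized where dAVC/dq = -18 + 6q = 0, at q = 3; min AVC = 35 - 18·3 + 3·3^2 = ¥8.
P = ¥3 lies below min AVC = ¥8; no output level covers variable cost.
Shutting down limits the loss to fixed cost, ¥467.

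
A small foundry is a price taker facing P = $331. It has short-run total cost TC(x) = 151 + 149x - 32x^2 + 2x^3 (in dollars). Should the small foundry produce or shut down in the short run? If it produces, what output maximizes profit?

Variable cost is VC = 149x - 32x^2 + 2x^3, so AVC = VC/x = 149 - 32x + 2x^2 and MC = dTC/dx = 149 - 64x + 6x^2.
The AVC parabola has its vertex at x = 32/4 = 8, where AVC = 149 - 32·8 + 2·8^2 = $21.
Since P = $331 ≥ min AVC = $21, price covers variable cost and the firm should produce.
Solving P = MC: -182 - 64x + 6x^2 = 0 ⇒ x = -7/3 or 13. On the upward-sloping branch, x* = 13.
Check: AVC at x = 13 is $71 ≤ P, so revenue covers variable cost.
Profit = P·x − TC = 331·13 − 1074 = $3229.

Produce at x = 13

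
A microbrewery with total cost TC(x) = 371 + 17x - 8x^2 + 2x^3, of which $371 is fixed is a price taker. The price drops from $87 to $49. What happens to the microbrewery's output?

MC = 17 - 16x + 6x^2; the shutdown threshold is min AVC = $9 (at x = 2).
At P = $87 ≥ min AVC, set P = MC on the rising branch: x = 5.
At P = $49 ≥ min AVC, set P = MC: x = 4. The firm stays open but cuts output.

Output falls from 5 to 4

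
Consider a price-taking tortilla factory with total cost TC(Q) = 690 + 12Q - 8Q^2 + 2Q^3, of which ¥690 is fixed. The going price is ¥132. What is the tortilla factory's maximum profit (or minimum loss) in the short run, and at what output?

AVC = 12 - 8Q + 2Q^2; min AVC = ¥4 at Q = 2. Since P = ¥132 ≥ min AVC, the firm produces.
MC = 12 - 16Q + 6Q^2. Setting P = MC and taking the root on the rising branch gives Q* = 6.
TR = 132·6 = 792. TC = 690 + 216 = 906. Profit = 792 − 906 = -¥114.
That loss of ¥114 beats the ¥690 the firm would lose by shutting down; producing recovers ¥576 of fixed cost.

Profit = -¥114 at Q = 6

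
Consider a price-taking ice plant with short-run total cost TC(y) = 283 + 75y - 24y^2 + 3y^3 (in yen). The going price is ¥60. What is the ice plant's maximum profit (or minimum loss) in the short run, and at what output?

Profit = -¥133 at y = 5

AVC = 75 - 24y + 3y^2 has its minimum ¥27 at y = 4; price ¥60 clears that bar, so the firm operates.
MC = 75 - 48y + 9y^2. Setting P = MC and taking the root on the rising branch gives y* = 5.
TR = 60·5 = 300. TC = 283 + 150 = 433. Profit = 300 − 433 = -¥133.
Shutting down would mean losing the fixed cost of ¥283, so operating at a loss of ¥133 is better by ¥150.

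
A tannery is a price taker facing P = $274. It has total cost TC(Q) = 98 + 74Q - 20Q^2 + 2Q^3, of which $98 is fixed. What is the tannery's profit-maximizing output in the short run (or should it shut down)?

Produce at Q = 10

From TC, MC = TC'(Q) = 74 - 40Q + 6Q^2 and AVC = VC/Q = 74 - 20Q + 2Q^2.
AVC is minimized where dAVC/dQ = -20 + 4Q = 0, at Q = 5; min AVC = 74 - 20·5 + 2·5^2 = $24.
P = $274 exceeds min AVC = $24, so the firm stays open.
Solving P = MC: -200 - 40Q + 6Q^2 = 0 ⇒ Q = -10/3 or 10. On the upward-sloping branch, Q* = 10.
Check: AVC at Q = 10 is $74 ≤ P, so revenue covers variable cost.
Profit = P·Q − TC = 274·10 − 838 = $1902.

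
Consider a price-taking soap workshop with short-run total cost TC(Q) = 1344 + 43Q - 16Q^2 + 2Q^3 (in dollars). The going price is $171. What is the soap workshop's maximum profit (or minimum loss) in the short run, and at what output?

AVC = 43 - 16Q + 2Q^2; min AVC = $11 at Q = 4. Since P = $171 ≥ min AVC, the firm produces.
With MC = 43 - 32Q + 6Q^2, P = MC on the upward-sloping part at Q* = 8.
TR = 171·8 = 1368. TC = 1344 + 344 = 1688. Profit = 1368 − 1688 = -$320.
By producing, the firm covers all variable cost plus $1024 of fixed cost; shutting down would lose the full $1344.

Profit = -$320 at Q = 8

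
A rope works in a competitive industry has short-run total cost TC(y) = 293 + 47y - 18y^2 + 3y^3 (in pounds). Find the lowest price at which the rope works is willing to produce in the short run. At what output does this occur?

The shutdown price is the minimum of AVC. VC = 47y - 18y^2 + 3y^3, so AVC = 47 - 18y + 3y^2.
At the minimum of AVC, MC = AVC. MC = 47 - 36y + 9y^2; setting MC = AVC gives 6y^2 - 18y = 0, so y = 3. min AVC = 20.
For P < £20 the firm produces nothing.

£20 per unit, at y = 3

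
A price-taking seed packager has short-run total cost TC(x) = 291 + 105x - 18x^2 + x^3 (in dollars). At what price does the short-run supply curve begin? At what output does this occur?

$24 per unit, at x = 9

Short-run supply begins at min AVC. From VC = 105x - 18x^2 + x^3, AVC = 105 - 18x + x^2.
At the minimum of AVC, MC = AVC. MC = 105 - 36x + 3x^2; setting MC = AVC gives 2x^2 - 18x = 0, so x = 9. min AVC = 24.
The firm shuts down for any P below $24.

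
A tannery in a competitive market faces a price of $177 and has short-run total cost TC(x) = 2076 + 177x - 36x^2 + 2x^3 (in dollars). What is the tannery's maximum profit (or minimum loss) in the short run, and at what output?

AVC = 177 - 36x + 2x^2 has its minimum $15 at x = 9; price $177 clears that bar, so the firm operates.
MC = 177 - 72x + 6x^2. Setting P = MC and taking the root on the rising branch gives x* = 12.
TR = 177·12 = 2124. TC = 2076 + 396 = 2472. Profit = 2124 − 2472 = -$348.
Shutting down would mean losing the fixed cost of $2076, so operating at a loss of $348 is better by $1728.

Profit = -$348 at x = 12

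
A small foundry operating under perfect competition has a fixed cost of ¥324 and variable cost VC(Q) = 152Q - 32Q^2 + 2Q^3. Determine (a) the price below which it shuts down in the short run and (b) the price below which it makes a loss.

Shutdown price = min AVC. AVC = 152 - 32Q + 2Q^2, with vertex at Q = 8 and minimum ¥24.
ATC = 324/Q + 152 - 32Q + 2Q^2. Setting dATC/dQ = −324/Q^2 − 32 + 4Q = 0 gives Q = 9 (since 4·9^3 − 32·9^2 = 324).
min ATC = 324/9 + 152 − 32·9 + 2·9^2 = ¥62. That is the break-even price.
Between these two prices the firm operates at a loss; above ¥62 it earns a profit.

Shutdown price = ¥24; break-even price = ¥62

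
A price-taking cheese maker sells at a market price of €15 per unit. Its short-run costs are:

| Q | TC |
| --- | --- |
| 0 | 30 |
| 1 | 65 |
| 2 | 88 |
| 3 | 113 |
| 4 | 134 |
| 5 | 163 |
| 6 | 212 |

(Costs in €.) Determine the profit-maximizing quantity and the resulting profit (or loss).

Q = 0 (shut down); profit = -€30

Tabulate TR − TC: Q=0: -30; Q=1: -50; Q=2: -58; Q=3: -68; Q=4: -74; Q=5: -88; Q=6: -122.
Profit is highest at Q = 0. Equivalently, the lowest AVC in the table is 104/4 ≈ €26 at Q = 4, and P = €15 falls below it — price never covers variable cost, so the firm shuts down and loses only its fixed cost.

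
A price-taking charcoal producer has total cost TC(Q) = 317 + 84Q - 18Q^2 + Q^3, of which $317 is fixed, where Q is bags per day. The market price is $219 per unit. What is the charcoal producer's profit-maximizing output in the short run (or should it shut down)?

Variable cost is VC = 84Q - 18Q^2 + Q^3, so AVC = VC/Q = 84 - 18Q + Q^2 and MC = dTC/dQ = 84 - 36Q + 3Q^2.
The AVC parabola has its vertex at Q = 18/2 = 9, where AVC = 84 - 18·9 + 9^2 = $3.
P = $219 exceeds min AVC = $3, so the firm stays open.
Set P = MC: 219 = 84 - 36Q + 3Q^2 → -135 - 36Q + 3Q^2 = 0. The roots are Q = -3 and Q = 15; the profit-maximizing output is on the rising part of MC, so Q* = 15.
Check: AVC at Q = 15 is $39 ≤ P, so revenue covers variable cost.
Profit = P·Q − TC = 219·15 − 902 = $2383.

Produce at Q = 15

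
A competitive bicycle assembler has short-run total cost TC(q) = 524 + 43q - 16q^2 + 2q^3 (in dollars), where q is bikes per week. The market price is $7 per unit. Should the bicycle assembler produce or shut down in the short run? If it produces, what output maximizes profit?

Shut down

From TC, MC = TC'(q) = 43 - 32q + 6q^2 and AVC = VC/q = 43 - 16q + 2q^2.
The AVC parabola has its vertex at q = 16/4 = 4, where AVC = 43 - 16·4 + 2·4^2 = $11.
P = $7 lies below min AVC = $11; no output level covers variable cost.
Shutting down limits the loss to fixed cost, $524.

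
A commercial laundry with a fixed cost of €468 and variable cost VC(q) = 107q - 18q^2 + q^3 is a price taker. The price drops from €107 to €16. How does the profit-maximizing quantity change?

Output falls from 12 to 0 (the firm shuts down)

AVC = 107 - 18q + q^2, minimized at q = 9 where min AVC = €26. MC = 107 - 36q + 3q^2.
With P = €107 above the shutdown price, P = MC gives q = 12.
At P = €16 < min AVC = €26, price no longer covers variable cost at any output, so the firm shuts down: q = 0.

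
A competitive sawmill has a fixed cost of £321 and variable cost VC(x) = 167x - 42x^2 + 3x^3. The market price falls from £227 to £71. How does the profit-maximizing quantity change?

Output falls from 10 to 8

AVC = 167 - 42x + 3x^2, minimized at x = 7 where min AVC = £20. MC = 167 - 84x + 9x^2.
With P = £227 above the shutdown price, P = MC gives x = 10.
At P = £71 ≥ min AVC, set P = MC: x = 8. The firm stays open but cuts output.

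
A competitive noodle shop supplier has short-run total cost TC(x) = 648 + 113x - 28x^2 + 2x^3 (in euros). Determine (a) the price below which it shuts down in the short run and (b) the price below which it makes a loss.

Shutdown price = min AVC. AVC = 113 - 28x + 2x^2, with vertex at x = 7 and minimum €15.
ATC = 648/x + 113 - 28x + 2x^2. Setting dATC/dx = −648/x^2 − 28 + 4x = 0 gives x = 9 (since 4·9^3 − 28·9^2 = 648).
min ATC = 648/9 + 113 − 28·9 + 2·9^2 = €95. That is the break-even price.
For €15 ≤ P < €95 the firm produces at a loss; below €15 it shuts down.

Shutdown price = €15; break-even price = €95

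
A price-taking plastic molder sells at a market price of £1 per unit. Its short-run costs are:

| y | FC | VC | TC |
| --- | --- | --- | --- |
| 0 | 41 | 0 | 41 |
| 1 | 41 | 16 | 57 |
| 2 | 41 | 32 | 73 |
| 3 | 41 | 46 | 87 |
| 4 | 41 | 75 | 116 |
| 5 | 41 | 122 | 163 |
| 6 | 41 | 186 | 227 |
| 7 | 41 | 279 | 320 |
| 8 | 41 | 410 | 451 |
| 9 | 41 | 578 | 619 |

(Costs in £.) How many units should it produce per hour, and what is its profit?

y = 0 (shut down); profit = -£41

Compute π = P·y − TC at each output: y=0: -41; y=1: -56; y=2: -71; y=3: -84; y=4: -112; y=5: -158; y=6: -221; y=7: -313; y=8: -443; y=9: -610.
Profit is highest at y = 0. Equivalently, the lowest AVC in the table is 46/3 ≈ £15.33 at y = 3, and P = £1 falls below it — price never covers variable cost, so the firm shuts down and loses only its fixed cost.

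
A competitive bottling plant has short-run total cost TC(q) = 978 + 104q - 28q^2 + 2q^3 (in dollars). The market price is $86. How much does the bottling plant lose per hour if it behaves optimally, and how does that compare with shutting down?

AVC = 104 - 28q + 2q^2; min AVC = $6 at q = 7. Since P = $86 ≥ min AVC, the firm produces.
With MC = 104 - 56q + 6q^2, P = MC on the upward-sloping part at q* = 9.
TR = 86·9 = 774. TC = 978 + 126 = 1104. Profit = 774 − 1104 = -$330.
By producing, the firm covers all variable cost plus $648 of fixed cost; shutting down would lose the full $978.

Profit = -$330 at q = 9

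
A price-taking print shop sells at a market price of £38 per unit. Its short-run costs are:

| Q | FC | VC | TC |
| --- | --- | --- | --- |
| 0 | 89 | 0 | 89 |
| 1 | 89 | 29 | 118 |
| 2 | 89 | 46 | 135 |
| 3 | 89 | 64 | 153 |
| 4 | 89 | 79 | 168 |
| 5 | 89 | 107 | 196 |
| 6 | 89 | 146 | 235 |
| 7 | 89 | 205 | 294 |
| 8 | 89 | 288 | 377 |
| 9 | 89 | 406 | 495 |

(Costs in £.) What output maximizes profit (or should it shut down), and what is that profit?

Q = 5; profit = -£6

Tabulate TR − TC: Q=0: -89; Q=1: -80; Q=2: -59; Q=3: -39; Q=4: -16; Q=5: -6; Q=6: -7; Q=7: -28; Q=8: -73; Q=9: -153.
Profit is maximized at Q = 5. AVC there is 107/5 = £21.40 ≤ P, so producing beats shutting down (which would give -£89).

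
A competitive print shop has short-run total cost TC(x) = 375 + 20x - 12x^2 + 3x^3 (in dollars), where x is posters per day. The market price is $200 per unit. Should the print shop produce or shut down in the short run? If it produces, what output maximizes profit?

Produce at x = 6

Variable cost is VC = 20x - 12x^2 + 3x^3, so AVC = VC/x = 20 - 12x + 3x^2 and MC = dTC/dx = 20 - 24x + 9x^2.
The AVC parabola has its vertex at x = 12/6 = 2, where AVC = 20 - 12·2 + 3·2^2 = $8.
P = $200 exceeds min AVC = $8, so the firm stays open.
Set P = MC: 200 = 20 - 24x + 9x^2 → -180 - 24x + 9x^2 = 0. The roots are x = -10/3 and x = 6; the profit-maximizing output is on the rising part of MC, so x* = 6.
Check: AVC at x = 6 is $56 ≤ P, so revenue covers variable cost.
Profit = P·x − TC = 200·6 − 711 = $489.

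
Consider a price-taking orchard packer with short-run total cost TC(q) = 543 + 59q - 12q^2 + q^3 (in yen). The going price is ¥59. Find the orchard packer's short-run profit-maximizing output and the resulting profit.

AVC = 59 - 12q + q^2 has its minimum ¥23 at q = 6; price ¥59 clears that bar, so the firm operates.
With MC = 59 - 24q + 3q^2, P = MC on the upward-sloping part at q* = 8.
TR = 59·8 = 472. TC = 543 + 216 = 759. Profit = 472 − 759 = -¥287.
Shutting down would mean losing the fixed cost of ¥543, so operating at a loss of ¥287 is better by ¥256.

Profit = -¥287 at q = 8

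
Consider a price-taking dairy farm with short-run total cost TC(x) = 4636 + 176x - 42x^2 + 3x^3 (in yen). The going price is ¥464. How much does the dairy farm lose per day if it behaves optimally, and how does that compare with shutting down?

AVC = 176 - 42x + 3x^2 has its minimum ¥29 at x = 7; price ¥464 clears that bar, so the firm operates.
MC = 176 - 84x + 9x^2. Setting P = MC and taking the root on the rising branch gives x* = 12.
TR = 464·12 = 5568. TC = 4636 + 1248 = 5884. Profit = 5568 − 5884 = -¥316.
Shutting down would mean losing the fixed cost of ¥4636, so operating at a loss of ¥316 is better by ¥4320.

Profit = -¥316 at x = 12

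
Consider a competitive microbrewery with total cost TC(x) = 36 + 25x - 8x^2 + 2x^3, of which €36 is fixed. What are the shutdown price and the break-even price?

Shutdown price = €17; break-even price = €31

Shutdown price = min AVC. AVC = 25 - 8x + 2x^2, with vertex at x = 2 and minimum €17.
ATC = 36/x + 25 - 8x + 2x^2. Setting dATC/dx = −36/x^2 − 8 + 4x = 0 gives x = 3 (since 4·3^3 − 8·3^2 = 36).
min ATC = 36/3 + 25 − 8·3 + 2·3^2 = €31. That is the break-even price.
Between these two prices the firm operates at a loss; above €31 it earns a profit.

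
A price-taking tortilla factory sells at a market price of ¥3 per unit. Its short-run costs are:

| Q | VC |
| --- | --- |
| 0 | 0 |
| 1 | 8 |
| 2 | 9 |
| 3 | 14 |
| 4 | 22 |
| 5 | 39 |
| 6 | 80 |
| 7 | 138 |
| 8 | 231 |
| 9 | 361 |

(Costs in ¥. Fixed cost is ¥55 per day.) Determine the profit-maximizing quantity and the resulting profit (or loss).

Profit at each row (π = 3Q − TC): Q=0: -55; Q=1: -60; Q=2: -58; Q=3: -60; Q=4: -65; Q=5: -79; Q=6: -117; Q=7: -172; Q=8: -262; Q=9: -389.
Profit is highest at Q = 0. Equivalently, the lowest AVC in the table is 9/2 ≈ ¥4.50 at Q = 2, and P = ¥3 falls below it — price never covers variable cost, so the firm shuts down and loses only its fixed cost.

Q = 0 (shut down); profit = -¥55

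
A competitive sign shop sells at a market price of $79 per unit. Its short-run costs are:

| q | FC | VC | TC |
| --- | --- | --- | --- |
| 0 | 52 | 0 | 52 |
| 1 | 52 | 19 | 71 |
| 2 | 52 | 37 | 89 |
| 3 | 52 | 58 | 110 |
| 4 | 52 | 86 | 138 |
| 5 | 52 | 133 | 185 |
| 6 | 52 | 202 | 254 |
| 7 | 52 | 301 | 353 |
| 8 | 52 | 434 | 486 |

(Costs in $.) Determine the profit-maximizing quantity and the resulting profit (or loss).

q = 6; profit = $220

Compute π = P·q − TC at each output: q=0: -52; q=1: 8; q=2: 69; q=3: 127; q=4: 178; q=5: 210; q=6: 220; q=7: 200; q=8: 146.
Profit is maximized at q = 6. AVC there is 202/6 = $33.67 ≤ P, so producing beats shutting down (which would give -$52).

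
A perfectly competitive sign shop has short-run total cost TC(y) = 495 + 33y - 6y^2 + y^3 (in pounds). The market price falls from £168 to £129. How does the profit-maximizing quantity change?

Output falls from 9 to 8

AVC = 33 - 6y + y^2, minimized at y = 3 where min AVC = £24. MC = 33 - 12y + 3y^2.
At P = £168 ≥ min AVC, set P = MC on the rising branch: y = 9.
At P = £129 ≥ min AVC, set P = MC: y = 8. The firm stays open but cuts output.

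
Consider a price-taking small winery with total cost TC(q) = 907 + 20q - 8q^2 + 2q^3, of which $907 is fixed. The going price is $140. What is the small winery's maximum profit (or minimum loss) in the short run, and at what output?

AVC = 20 - 8q + 2q^2; min AVC = $12 at q = 2. Since P = $140 ≥ min AVC, the firm produces.
MC = 20 - 16q + 6q^2. Setting P = MC and taking the root on the rising branch gives q* = 6.
TR = 140·6 = 840. TC = 907 + 264 = 1171. Profit = 840 − 1171 = -$331.
By producing, the firm covers all variable cost plus $576 of fixed cost; shutting down would lose the full $907.

Profit = -$331 at q = 6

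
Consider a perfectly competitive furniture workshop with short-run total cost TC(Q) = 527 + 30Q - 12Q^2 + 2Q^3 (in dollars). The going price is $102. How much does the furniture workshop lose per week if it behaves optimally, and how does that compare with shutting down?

AVC = 30 - 12Q + 2Q^2 has its minimum $12 at Q = 3; price $102 clears that bar, so the firm operates.
With MC = 30 - 24Q + 6Q^2, P = MC on the upward-sloping part at Q* = 6.
TR = 102·6 = 612. TC = 527 + 180 = 707. Profit = 612 − 707 = -$95.
By producing, the firm covers all variable cost plus $432 of fixed cost; shutting down would lose the full $527.

Profit = -$95 at Q = 6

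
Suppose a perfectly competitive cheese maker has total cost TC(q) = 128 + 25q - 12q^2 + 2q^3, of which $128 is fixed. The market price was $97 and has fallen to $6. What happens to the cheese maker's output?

Output falls from 6 to 0 (the firm shuts down)

AVC = 25 - 12q + 2q^2, minimized at q = 3 where min AVC = $7. MC = 25 - 24q + 6q^2.
With P = $97 above the shutdown price, P = MC gives q = 6.
At P = $6 < min AVC = $7, price no longer covers variable cost at any output, so the firm shuts down: q = 0.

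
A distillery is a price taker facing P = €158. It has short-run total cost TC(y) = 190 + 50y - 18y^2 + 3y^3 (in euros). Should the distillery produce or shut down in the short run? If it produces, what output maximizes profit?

Produce at y = 6

Variable cost is VC = 50y - 18y^2 + 3y^3, so AVC = VC/y = 50 - 18y + 3y^2 and MC = dTC/dy = 50 - 36y + 9y^2.
AVC is minimized where dAVC/dy = -18 + 6y = 0, at y = 3; min AVC = 50 - 18·3 + 3·3^2 = €23.
Since P = €158 ≥ min AVC = €23, price covers variable cost and the firm should produce.
Set P = MC: 158 = 50 - 36y + 9y^2 → -108 - 36y + 9y^2 = 0. The roots are y = -2 and y = 6; the profit-maximizing output is on the rising part of MC, so y* = 6.
Check: AVC at y = 6 is €50 ≤ P, so revenue covers variable cost.
Profit = P·y − TC = 158·6 − 490 = €458.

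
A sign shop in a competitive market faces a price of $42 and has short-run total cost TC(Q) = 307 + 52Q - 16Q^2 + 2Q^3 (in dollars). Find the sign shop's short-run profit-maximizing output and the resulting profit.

Profit = -$207 at Q = 5

AVC = 52 - 16Q + 2Q^2; min AVC = $20 at Q = 4. Since P = $42 ≥ min AVC, the firm produces.
MC = 52 - 32Q + 6Q^2. Setting P = MC and taking the root on the rising branch gives Q* = 5.
TR = 42·5 = 210. TC = 307 + 110 = 417. Profit = 210 − 417 = -$207.
Shutting down would mean losing the fixed cost of $307, so operating at a loss of $207 is better by $100.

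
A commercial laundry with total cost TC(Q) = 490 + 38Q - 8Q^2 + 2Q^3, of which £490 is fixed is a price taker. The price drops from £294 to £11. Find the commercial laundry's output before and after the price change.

Output falls from 8 to 0 (the firm shuts down)

MC = 38 - 16Q + 6Q^2; the shutdown threshold is min AVC = £30 (at Q = 2).
At P = £294 ≥ min AVC, set P = MC on the rising branch: Q = 8.
At P = £11 < min AVC = £30, price no longer covers variable cost at any output, so the firm shuts down: Q = 0.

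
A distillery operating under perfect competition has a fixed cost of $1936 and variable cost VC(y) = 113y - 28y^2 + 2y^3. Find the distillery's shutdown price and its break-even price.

Shutdown price = min AVC. AVC = 113 - 28y + 2y^2, with vertex at y = 7 and minimum $15.
ATC = 1936/y + 113 - 28y + 2y^2. Setting dATC/dy = −1936/y^2 − 28 + 4y = 0 gives y = 11 (since 4·11^3 − 28·11^2 = 1936).
min ATC = 1936/11 + 113 − 28·11 + 2·11^2 = $223. That is the break-even price.
Between these two prices the firm operates at a loss; above $223 it earns a profit.

Shutdown price = $15; break-even price = $223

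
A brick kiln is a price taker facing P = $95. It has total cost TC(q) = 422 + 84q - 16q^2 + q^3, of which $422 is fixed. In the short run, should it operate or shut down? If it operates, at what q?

Produce at q = 11

From TC, MC = TC'(q) = 84 - 32q + 3q^2 and AVC = VC/q = 84 - 16q + q^2.
AVC is minimized where dAVC/dq = -16 + 2q = 0, at q = 8; min AVC = 84 - 16·8 + 8^2 = $20.
P = $95 exceeds min AVC = $20, so the firm stays open.
Solving P = MC: -11 - 32q + 3q^2 = 0 ⇒ q = -1/3 or 11. On the upward-sloping branch, q* = 11.
Check: AVC at q = 11 is $29 ≤ P, so revenue covers variable cost.
Profit = P·q − TC = 95·11 − 741 = $304.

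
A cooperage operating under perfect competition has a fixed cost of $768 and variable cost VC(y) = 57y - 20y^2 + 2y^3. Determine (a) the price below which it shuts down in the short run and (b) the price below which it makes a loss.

Shutdown price = min AVC. AVC = 57 - 20y + 2y^2, with vertex at y = 5 and minimum $7.
ATC = 768/y + 57 - 20y + 2y^2. Setting dATC/dy = −768/y^2 − 20 + 4y = 0 gives y = 8 (since 4·8^3 − 20·8^2 = 768).
min ATC = 768/8 + 57 − 20·8 + 2·8^2 = $121. That is the break-even price.
For $7 ≤ P < $121 the firm produces at a loss; below $7 it shuts down.

Shutdown price = $7; break-even price = $121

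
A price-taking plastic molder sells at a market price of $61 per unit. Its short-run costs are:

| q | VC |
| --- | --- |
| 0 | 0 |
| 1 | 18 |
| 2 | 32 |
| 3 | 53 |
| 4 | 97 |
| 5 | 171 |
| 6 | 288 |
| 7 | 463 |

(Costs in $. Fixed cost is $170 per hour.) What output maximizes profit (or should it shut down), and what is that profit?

q = 4; profit = -$23

Tabulate TR − TC: q=0: -170; q=1: -127; q=2: -80; q=3: -40; q=4: -23; q=5: -36; q=6: -92; q=7: -206.
Profit is maximized at q = 4. AVC there is 97/4 = $24.25 ≤ P, so producing beats shutting down (which would give -$170).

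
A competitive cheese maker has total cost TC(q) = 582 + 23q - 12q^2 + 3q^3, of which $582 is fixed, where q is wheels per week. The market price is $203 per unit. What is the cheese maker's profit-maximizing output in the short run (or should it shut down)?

Produce at q = 6

Strip out fixed cost: VC = 23q - 12q^2 + 3q^3. Then AVC = 23 - 12q + 3q^2 and MC = 23 - 24q + 9q^2.
The AVC parabola has its vertex at q = 12/6 = 2, where AVC = 23 - 12·2 + 3·2^2 = $11.
Because $203 ≥ $11, revenue can cover variable cost; the firm operates.
P = MC gives -180 - 24q + 9q^2 = 0, with roots -10/3 and 6. Take the larger (rising MC): q* = 6.
Check: AVC at q = 6 is $59 ≤ P, so revenue covers variable cost.
Profit = P·q − TC = 203·6 − 936 = $282.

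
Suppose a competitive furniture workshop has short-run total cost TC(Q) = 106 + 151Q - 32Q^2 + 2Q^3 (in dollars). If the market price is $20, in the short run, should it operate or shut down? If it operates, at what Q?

Shut down

Strip out fixed cost: VC = 151Q - 32Q^2 + 2Q^3. Then AVC = 151 - 32Q + 2Q^2 and MC = 151 - 64Q + 6Q^2.
AVC hits its minimum where MC = AVC, at Q = 8, giving min AVC = 151 - 32·8 + 2·8^2 = $23.
P = $20 lies below min AVC = $23; no output level covers variable cost.
Best response: produce nothing and absorb the $106 fixed cost.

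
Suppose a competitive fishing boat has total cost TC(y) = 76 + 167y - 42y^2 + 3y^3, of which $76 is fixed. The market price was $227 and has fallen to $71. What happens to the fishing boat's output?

Output falls from 10 to 8

AVC = 167 - 42y + 3y^2, minimized at y = 7 where min AVC = $20. MC = 167 - 84y + 9y^2.
At P = $227 ≥ min AVC, set P = MC on the rising branch: y = 10.
At P = $71 ≥ min AVC, set P = MC: y = 8. The firm stays open but cuts output.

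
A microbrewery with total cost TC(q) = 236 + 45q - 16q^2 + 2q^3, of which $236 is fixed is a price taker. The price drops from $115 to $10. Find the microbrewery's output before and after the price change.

Output falls from 7 to 0 (the firm shuts down)

MC = 45 - 32q + 6q^2; the shutdown threshold is min AVC = $13 (at q = 4).
At P = $115 ≥ min AVC, set P = MC on the rising branch: q = 7.
At P = $10 < min AVC = $13, price no longer covers variable cost at any output, so the firm shuts down: q = 0.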